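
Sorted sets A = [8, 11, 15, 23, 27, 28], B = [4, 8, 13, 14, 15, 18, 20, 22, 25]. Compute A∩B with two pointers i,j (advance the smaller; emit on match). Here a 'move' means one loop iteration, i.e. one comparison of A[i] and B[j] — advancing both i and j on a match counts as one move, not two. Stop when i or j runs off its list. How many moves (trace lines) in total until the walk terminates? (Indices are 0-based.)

11 moves

i=0 j=0: 8>4, j++
i=0 j=1: 8==8 emit, i++,j++
i=1 j=2: 11<13, i++
i=2 j=2: 15>13, j++
i=2 j=3: 15>14, j++
i=2 j=4: 15==15 emit, i++,j++
i=3 j=5: 23>18, j++
i=3 j=6: 23>20, j++
i=3 j=7: 23>22, j++
i=3 j=8: 23<25, i++
i=4 j=8: 27>25, j++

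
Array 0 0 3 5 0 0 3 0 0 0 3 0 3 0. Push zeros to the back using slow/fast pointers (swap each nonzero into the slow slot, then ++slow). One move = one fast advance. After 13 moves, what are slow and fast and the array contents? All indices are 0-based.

slow=5, fast=13, a=[3, 5, 3, 3, 3, 0, 0, 0, 0, 0, 0, 0, 0, 0]

(s=0,f=0) a[fast]=0 → fast++
(s=0,f=1) a[fast]=0 → fast++
(s=0,f=2) a[fast]=3≠0 swap→a[0]=3 → slow++,fast++
(s=1,f=3) a[fast]=5≠0 swap→a[1]=5 → slow++,fast++
(s=2,f=4) a[fast]=0 → fast++
(s=2,f=5) a[fast]=0 → fast++
(s=2,f=6) a[fast]=3≠0 swap→a[2]=3 → slow++,fast++
(s=3,f=7) a[fast]=0 → fast++
(s=3,f=8) a[fast]=0 → fast++
(s=3,f=9) a[fast]=0 → fast++
(s=3,f=10) a[fast]=3≠0 swap→a[3]=3 → slow++,fast++
(s=4,f=11) a[fast]=0 → fast++
(s=4,f=12) a[fast]=3≠0 swap→a[4]=3 → slow++,fast++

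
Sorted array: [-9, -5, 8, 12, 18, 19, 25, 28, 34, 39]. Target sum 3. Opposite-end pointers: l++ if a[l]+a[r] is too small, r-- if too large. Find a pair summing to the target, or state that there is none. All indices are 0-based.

(-9, 12)

l=0 r=9: -9+39=30 >3, r--
l=0 r=8: -9+34=25 >3, r--
l=0 r=7: -9+28=19 >3, r--
l=0 r=6: -9+25=16 >3, r--
l=0 r=5: -9+19=10 >3, r--
l=0 r=4: -9+18=9 >3, r--
l=0 r=3: -9+12=3, found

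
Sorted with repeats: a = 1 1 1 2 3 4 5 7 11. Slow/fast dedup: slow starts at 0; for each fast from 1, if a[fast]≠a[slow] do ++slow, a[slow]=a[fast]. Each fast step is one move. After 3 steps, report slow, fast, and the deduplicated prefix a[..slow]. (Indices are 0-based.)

slow=0 fast=1: a[fast]=1=a[slow] dup, fast++
slow=0 fast=2: a[fast]=1=a[slow] dup, fast++
slow=0 fast=3: a[fast]=2≠a[slow]=1 write a[1]=2, slow++,fast++

slow=1, fast=4, prefix=[1, 2]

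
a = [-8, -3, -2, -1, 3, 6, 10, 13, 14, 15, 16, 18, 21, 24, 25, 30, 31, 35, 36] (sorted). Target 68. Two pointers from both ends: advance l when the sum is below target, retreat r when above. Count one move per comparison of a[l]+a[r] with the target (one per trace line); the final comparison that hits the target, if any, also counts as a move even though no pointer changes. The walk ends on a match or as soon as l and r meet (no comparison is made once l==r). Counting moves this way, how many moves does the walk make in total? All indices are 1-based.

18 moves

l=1 r=19: -8+36=28 <68, l++
l=2 r=19: -3+36=33 <68, l++
l=3 r=19: -2+36=34 <68, l++
l=4 r=19: -1+36=35 <68, l++
l=5 r=19: 3+36=39 <68, l++
l=6 r=19: 6+36=42 <68, l++
l=7 r=19: 10+36=46 <68, l++
l=8 r=19: 13+36=49 <68, l++
l=9 r=19: 14+36=50 <68, l++
l=10 r=19: 15+36=51 <68, l++
l=11 r=19: 16+36=52 <68, l++
l=12 r=19: 18+36=54 <68, l++
l=13 r=19: 21+36=57 <68, l++
l=14 r=19: 24+36=60 <68, l++
l=15 r=19: 25+36=61 <68, l++
l=16 r=19: 30+36=66 <68, l++
l=17 r=19: 31+36=67 <68, l++
l=18 r=19: 35+36=71 >68, r--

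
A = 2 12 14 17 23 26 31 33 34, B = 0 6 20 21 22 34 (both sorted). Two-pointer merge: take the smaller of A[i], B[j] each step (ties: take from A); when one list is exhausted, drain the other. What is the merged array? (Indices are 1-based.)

[0, 2, 6, 12, 14, 17, 20, 21, 22, 23, 26, 31, 33, 34, 34]

i=1 j=1: A[i]=2>B[j]=0 take 0, j++
i=1 j=2: A[i]=2<=B[j]=6 take 2, i++
i=2 j=2: A[i]=12>B[j]=6 take 6, j++
i=2 j=3: A[i]=12<=B[j]=20 take 12, i++
i=3 j=3: A[i]=14<=B[j]=20 take 14, i++
i=4 j=3: A[i]=17<=B[j]=20 take 17, i++
i=5 j=3: A[i]=23>B[j]=20 take 20, j++
i=5 j=4: A[i]=23>B[j]=21 take 21, j++
i=5 j=5: A[i]=23>B[j]=22 take 22, j++
i=5 j=6: A[i]=23<=B[j]=34 take 23, i++
i=6 j=6: A[i]=26<=B[j]=34 take 26, i++
i=7 j=6: A[i]=31<=B[j]=34 take 31, i++
i=8 j=6: A[i]=33<=B[j]=34 take 33, i++
i=9 j=6: A[i]=34<=B[j]=34 take 34, i++
i=10 j=6: A done, take B[j]=34, j++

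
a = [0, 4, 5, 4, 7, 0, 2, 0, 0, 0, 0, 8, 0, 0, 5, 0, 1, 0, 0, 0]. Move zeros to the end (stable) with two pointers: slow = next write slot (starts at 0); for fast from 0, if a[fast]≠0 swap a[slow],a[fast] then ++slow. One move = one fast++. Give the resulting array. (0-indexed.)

[4, 5, 4, 7, 2, 8, 5, 1, 0, 0, 0, 0, 0, 0, 0, 0, 0, 0, 0, 0]

slow=0 fast=0: a[fast]=0, fast++
slow=0 fast=1: a[fast]=4≠0 swap→a[0]=4, slow++,fast++
slow=1 fast=2: a[fast]=5≠0 swap→a[1]=5, slow++,fast++
slow=2 fast=3: a[fast]=4≠0 swap→a[2]=4, slow++,fast++
slow=3 fast=4: a[fast]=7≠0 swap→a[3]=7, slow++,fast++
slow=4 fast=5: a[fast]=0, fast++
slow=4 fast=6: a[fast]=2≠0 swap→a[4]=2, slow++,fast++
slow=5 fast=7: a[fast]=0, fast++
slow=5 fast=8: a[fast]=0, fast++
slow=5 fast=9: a[fast]=0, fast++
slow=5 fast=10: a[fast]=0, fast++
slow=5 fast=11: a[fast]=8≠0 swap→a[5]=8, slow++,fast++
slow=6 fast=12: a[fast]=0, fast++
slow=6 fast=13: a[fast]=0, fast++
slow=6 fast=14: a[fast]=5≠0 swap→a[6]=5, slow++,fast++
slow=7 fast=15: a[fast]=0, fast++
slow=7 fast=16: a[fast]=1≠0 swap→a[7]=1, slow++,fast++
slow=8 fast=17: a[fast]=0, fast++
slow=8 fast=18: a[fast]=0, fast++
slow=8 fast=19: a[fast]=0, fast++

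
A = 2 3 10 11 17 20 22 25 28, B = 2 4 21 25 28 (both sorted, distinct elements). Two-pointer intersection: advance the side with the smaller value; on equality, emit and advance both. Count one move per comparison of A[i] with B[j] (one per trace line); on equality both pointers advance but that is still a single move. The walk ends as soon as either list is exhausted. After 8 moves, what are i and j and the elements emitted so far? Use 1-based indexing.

i=7, j=4, emitted=[2]

[i=1,j=1] 2==2 emit → i++,j++
[i=2,j=2] 3<4 → i++
[i=3,j=2] 10>4 → j++
[i=3,j=3] 10<21 → i++
[i=4,j=3] 11<21 → i++
[i=5,j=3] 17<21 → i++
[i=6,j=3] 20<21 → i++
[i=7,j=3] 22>21 → j++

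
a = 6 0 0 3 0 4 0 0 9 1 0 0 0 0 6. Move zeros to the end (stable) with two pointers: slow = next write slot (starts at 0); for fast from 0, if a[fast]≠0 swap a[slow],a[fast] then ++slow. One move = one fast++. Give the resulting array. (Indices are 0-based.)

(s=0,f=0) a[fast]=6≠0 swap→a[0]=6 → slow++,fast++
(s=1,f=1) a[fast]=0 → fast++
(s=1,f=2) a[fast]=0 → fast++
(s=1,f=3) a[fast]=3≠0 swap→a[1]=3 → slow++,fast++
(s=2,f=4) a[fast]=0 → fast++
(s=2,f=5) a[fast]=4≠0 swap→a[2]=4 → slow++,fast++
(s=3,f=6) a[fast]=0 → fast++
(s=3,f=7) a[fast]=0 → fast++
(s=3,f=8) a[fast]=9≠0 swap→a[3]=9 → slow++,fast++
(s=4,f=9) a[fast]=1≠0 swap→a[4]=1 → slow++,fast++
(s=5,f=10) a[fast]=0 → fast++
(s=5,f=11) a[fast]=0 → fast++
(s=5,f=12) a[fast]=0 → fast++
(s=5,f=13) a[fast]=0 → fast++
(s=5,f=14) a[fast]=6≠0 swap→a[5]=6 → slow++,fast++

[6, 3, 4, 9, 1, 6, 0, 0, 0, 0, 0, 0, 0, 0, 0]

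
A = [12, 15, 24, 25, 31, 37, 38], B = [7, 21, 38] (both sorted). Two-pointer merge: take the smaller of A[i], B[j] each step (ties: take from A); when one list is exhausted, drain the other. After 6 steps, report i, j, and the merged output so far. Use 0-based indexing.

i=4, j=2, merged so far=[7, 12, 15, 21, 24, 25]

i=0 j=0: A[i]=12>B[j]=7 take 7, j++
i=0 j=1: A[i]=12<=B[j]=21 take 12, i++
i=1 j=1: A[i]=15<=B[j]=21 take 15, i++
i=2 j=1: A[i]=24>B[j]=21 take 21, j++
i=2 j=2: A[i]=24<=B[j]=38 take 24, i++
i=3 j=2: A[i]=25<=B[j]=38 take 25, i++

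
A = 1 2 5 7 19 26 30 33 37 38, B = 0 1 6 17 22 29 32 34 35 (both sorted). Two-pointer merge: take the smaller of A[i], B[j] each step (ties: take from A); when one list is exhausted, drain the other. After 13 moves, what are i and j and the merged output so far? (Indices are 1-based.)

i=8, j=7, merged so far=[0, 1, 1, 2, 5, 6, 7, 17, 19, 22, 26, 29, 30]

i=1 j=1: A[i]=1>B[j]=0 take 0, j++
i=1 j=2: A[i]=1<=B[j]=1 take 1, i++
i=2 j=2: A[i]=2>B[j]=1 take 1, j++
i=2 j=3: A[i]=2<=B[j]=6 take 2, i++
i=3 j=3: A[i]=5<=B[j]=6 take 5, i++
i=4 j=3: A[i]=7>B[j]=6 take 6, j++
i=4 j=4: A[i]=7<=B[j]=17 take 7, i++
i=5 j=4: A[i]=19>B[j]=17 take 17, j++
i=5 j=5: A[i]=19<=B[j]=22 take 19, i++
i=6 j=5: A[i]=26>B[j]=22 take 22, j++
i=6 j=6: A[i]=26<=B[j]=29 take 26, i++
i=7 j=6: A[i]=30>B[j]=29 take 29, j++
i=7 j=7: A[i]=30<=B[j]=32 take 30, i++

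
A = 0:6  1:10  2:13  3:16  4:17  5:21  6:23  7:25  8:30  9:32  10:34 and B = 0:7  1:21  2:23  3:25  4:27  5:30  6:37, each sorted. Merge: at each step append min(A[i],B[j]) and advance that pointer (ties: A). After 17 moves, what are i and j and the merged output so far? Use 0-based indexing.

i=0 j=0: A[i]=6<=B[j]=7 take 6, i++
i=1 j=0: A[i]=10>B[j]=7 take 7, j++
i=1 j=1: A[i]=10<=B[j]=21 take 10, i++
i=2 j=1: A[i]=13<=B[j]=21 take 13, i++
i=3 j=1: A[i]=16<=B[j]=21 take 16, i++
i=4 j=1: A[i]=17<=B[j]=21 take 17, i++
i=5 j=1: A[i]=21<=B[j]=21 take 21, i++
i=6 j=1: A[i]=23>B[j]=21 take 21, j++
i=6 j=2: A[i]=23<=B[j]=23 take 23, i++
i=7 j=2: A[i]=25>B[j]=23 take 23, j++
i=7 j=3: A[i]=25<=B[j]=25 take 25, i++
i=8 j=3: A[i]=30>B[j]=25 take 25, j++
i=8 j=4: A[i]=30>B[j]=27 take 27, j++
i=8 j=5: A[i]=30<=B[j]=30 take 30, i++
i=9 j=5: A[i]=32>B[j]=30 take 30, j++
i=9 j=6: A[i]=32<=B[j]=37 take 32, i++
i=10 j=6: A[i]=34<=B[j]=37 take 34, i++

i=11, j=6, merged so far=[6, 7, 10, 13, 16, 17, 21, 21, 23, 23, 25, 25, 27, 30, 30, 32, 34]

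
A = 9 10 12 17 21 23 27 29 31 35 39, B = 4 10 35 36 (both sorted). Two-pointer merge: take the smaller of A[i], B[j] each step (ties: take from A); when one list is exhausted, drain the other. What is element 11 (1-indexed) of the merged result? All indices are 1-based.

i=1 j=1: A[i]=9>B[j]=4 take 4, j++
i=1 j=2: A[i]=9<=B[j]=10 take 9, i++
i=2 j=2: A[i]=10<=B[j]=10 take 10, i++
i=3 j=2: A[i]=12>B[j]=10 take 10, j++
i=3 j=3: A[i]=12<=B[j]=35 take 12, i++
i=4 j=3: A[i]=17<=B[j]=35 take 17, i++
i=5 j=3: A[i]=21<=B[j]=35 take 21, i++
i=6 j=3: A[i]=23<=B[j]=35 take 23, i++
i=7 j=3: A[i]=27<=B[j]=35 take 27, i++
i=8 j=3: A[i]=29<=B[j]=35 take 29, i++
i=9 j=3: A[i]=31<=B[j]=35 take 31, i++
i=10 j=3: A[i]=35<=B[j]=35 take 35, i++
i=11 j=3: A[i]=39>B[j]=35 take 35, j++
i=11 j=4: A[i]=39>B[j]=36 take 36, j++
i=11 j=5: B done, take A[i]=39, i++

merged[11] = 31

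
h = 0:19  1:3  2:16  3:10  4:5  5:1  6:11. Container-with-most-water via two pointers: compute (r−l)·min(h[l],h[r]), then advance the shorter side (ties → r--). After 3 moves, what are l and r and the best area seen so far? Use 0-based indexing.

[0,6] min(19,11)*6=66 best=66 * → r--
[0,5] min(19,1)*5=5 best=66 → r--
[0,4] min(19,5)*4=20 best=66 → r--

l=0, r=3, best area=66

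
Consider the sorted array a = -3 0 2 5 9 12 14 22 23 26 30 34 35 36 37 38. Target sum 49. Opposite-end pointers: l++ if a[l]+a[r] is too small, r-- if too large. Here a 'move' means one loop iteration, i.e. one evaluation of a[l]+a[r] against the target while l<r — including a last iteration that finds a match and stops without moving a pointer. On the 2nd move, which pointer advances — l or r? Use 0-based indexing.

l

[0,15] -3+38=35 <49 → l++
[1,15] 0+38=38 <49 → l++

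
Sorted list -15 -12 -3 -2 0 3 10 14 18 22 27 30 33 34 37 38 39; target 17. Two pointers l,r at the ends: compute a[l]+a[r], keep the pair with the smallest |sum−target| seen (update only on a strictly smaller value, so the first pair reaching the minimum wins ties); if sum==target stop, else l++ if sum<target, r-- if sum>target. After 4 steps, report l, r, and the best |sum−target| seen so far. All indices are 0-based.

l=0, r=12, best |Δ|=2

[0,16] -15+39=24 d=7 * → r--
[0,15] -15+38=23 d=6 * → r--
[0,14] -15+37=22 d=5 * → r--
[0,13] -15+34=19 d=2 * → r--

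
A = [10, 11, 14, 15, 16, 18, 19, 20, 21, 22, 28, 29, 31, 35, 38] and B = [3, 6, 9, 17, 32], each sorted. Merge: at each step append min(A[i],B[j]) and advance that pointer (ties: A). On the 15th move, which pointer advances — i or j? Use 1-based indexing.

[i=1,j=1] A[i]=10>B[j]=3 take 3 → j++
[i=1,j=2] A[i]=10>B[j]=6 take 6 → j++
[i=1,j=3] A[i]=10>B[j]=9 take 9 → j++
[i=1,j=4] A[i]=10<=B[j]=17 take 10 → i++
[i=2,j=4] A[i]=11<=B[j]=17 take 11 → i++
[i=3,j=4] A[i]=14<=B[j]=17 take 14 → i++
[i=4,j=4] A[i]=15<=B[j]=17 take 15 → i++
[i=5,j=4] A[i]=16<=B[j]=17 take 16 → i++
[i=6,j=4] A[i]=18>B[j]=17 take 17 → j++
[i=6,j=5] A[i]=18<=B[j]=32 take 18 → i++
[i=7,j=5] A[i]=19<=B[j]=32 take 19 → i++
[i=8,j=5] A[i]=20<=B[j]=32 take 20 → i++
[i=9,j=5] A[i]=21<=B[j]=32 take 21 → i++
[i=10,j=5] A[i]=22<=B[j]=32 take 22 → i++
[i=11,j=5] A[i]=28<=B[j]=32 take 28 → i++

i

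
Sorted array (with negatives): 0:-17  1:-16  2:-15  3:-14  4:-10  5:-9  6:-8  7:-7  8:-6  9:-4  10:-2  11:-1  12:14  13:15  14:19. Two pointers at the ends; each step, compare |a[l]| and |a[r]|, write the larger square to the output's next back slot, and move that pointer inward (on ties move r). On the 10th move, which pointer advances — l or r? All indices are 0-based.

l

[0,14] |-17|<=|19| out[14]=361 → r--
[0,13] |-17|>|15| out[13]=289 → l++
[1,13] |-16|>|15| out[12]=256 → l++
[2,13] |-15|<=|15| out[11]=225 → r--
[2,12] |-15|>|14| out[10]=225 → l++
[3,12] |-14|<=|14| out[9]=196 → r--
[3,11] |-14|>|-1| out[8]=196 → l++
[4,11] |-10|>|-1| out[7]=100 → l++
[5,11] |-9|>|-1| out[6]=81 → l++
[6,11] |-8|>|-1| out[5]=64 → l++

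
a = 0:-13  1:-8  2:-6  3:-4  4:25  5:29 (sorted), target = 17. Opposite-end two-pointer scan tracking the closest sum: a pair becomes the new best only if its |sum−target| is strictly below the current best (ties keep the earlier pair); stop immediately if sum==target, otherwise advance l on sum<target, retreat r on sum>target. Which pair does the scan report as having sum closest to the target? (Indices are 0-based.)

l=0 r=5: -13+29=16 d=1 *, l++
l=1 r=5: -8+29=21 d=4, r--
l=1 r=4: -8+25=17 d=0 *, stop

pair (-8, 25) with sum 17 (|Δ|=0)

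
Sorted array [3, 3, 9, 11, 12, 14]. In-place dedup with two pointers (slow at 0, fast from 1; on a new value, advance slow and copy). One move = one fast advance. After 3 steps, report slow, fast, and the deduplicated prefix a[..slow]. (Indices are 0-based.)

(s=0,f=1) a[fast]=3=a[slow] dup → fast++
(s=0,f=2) a[fast]=9≠a[slow]=3 write a[1]=9 → slow++,fast++
(s=1,f=3) a[fast]=11≠a[slow]=9 write a[2]=11 → slow++,fast++

slow=2, fast=4, prefix=[3, 9, 11]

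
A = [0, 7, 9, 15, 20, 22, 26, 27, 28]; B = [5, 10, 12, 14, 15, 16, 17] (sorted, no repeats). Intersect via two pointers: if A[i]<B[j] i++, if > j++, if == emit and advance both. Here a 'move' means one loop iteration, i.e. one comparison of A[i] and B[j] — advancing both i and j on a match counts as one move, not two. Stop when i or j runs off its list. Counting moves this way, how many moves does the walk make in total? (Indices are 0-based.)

[i=0,j=0] 0<5 → i++
[i=1,j=0] 7>5 → j++
[i=1,j=1] 7<10 → i++
[i=2,j=1] 9<10 → i++
[i=3,j=1] 15>10 → j++
[i=3,j=2] 15>12 → j++
[i=3,j=3] 15>14 → j++
[i=3,j=4] 15==15 emit → i++,j++
[i=4,j=5] 20>16 → j++
[i=4,j=6] 20>17 → j++

10 moves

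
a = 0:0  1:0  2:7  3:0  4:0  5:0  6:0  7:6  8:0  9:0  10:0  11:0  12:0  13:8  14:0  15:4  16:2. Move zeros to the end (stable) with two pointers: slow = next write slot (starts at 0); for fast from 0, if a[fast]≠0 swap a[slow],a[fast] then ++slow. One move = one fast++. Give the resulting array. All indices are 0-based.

(s=0,f=0) a[fast]=0 → fast++
(s=0,f=1) a[fast]=0 → fast++
(s=0,f=2) a[fast]=7≠0 swap→a[0]=7 → slow++,fast++
(s=1,f=3) a[fast]=0 → fast++
(s=1,f=4) a[fast]=0 → fast++
(s=1,f=5) a[fast]=0 → fast++
(s=1,f=6) a[fast]=0 → fast++
(s=1,f=7) a[fast]=6≠0 swap→a[1]=6 → slow++,fast++
(s=2,f=8) a[fast]=0 → fast++
(s=2,f=9) a[fast]=0 → fast++
(s=2,f=10) a[fast]=0 → fast++
(s=2,f=11) a[fast]=0 → fast++
(s=2,f=12) a[fast]=0 → fast++
(s=2,f=13) a[fast]=8≠0 swap→a[2]=8 → slow++,fast++
(s=3,f=14) a[fast]=0 → fast++
(s=3,f=15) a[fast]=4≠0 swap→a[3]=4 → slow++,fast++
(s=4,f=16) a[fast]=2≠0 swap→a[4]=2 → slow++,fast++

[7, 6, 8, 4, 2, 0, 0, 0, 0, 0, 0, 0, 0, 0, 0, 0, 0]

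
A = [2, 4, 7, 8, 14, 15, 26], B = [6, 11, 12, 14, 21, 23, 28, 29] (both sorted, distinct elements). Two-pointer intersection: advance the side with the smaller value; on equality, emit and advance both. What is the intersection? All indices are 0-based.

[i=0,j=0] 2<6 → i++
[i=1,j=0] 4<6 → i++
[i=2,j=0] 7>6 → j++
[i=2,j=1] 7<11 → i++
[i=3,j=1] 8<11 → i++
[i=4,j=1] 14>11 → j++
[i=4,j=2] 14>12 → j++
[i=4,j=3] 14==14 emit → i++,j++
[i=5,j=4] 15<21 → i++
[i=6,j=4] 26>21 → j++
[i=6,j=5] 26>23 → j++
[i=6,j=6] 26<28 → i++

intersection = [14]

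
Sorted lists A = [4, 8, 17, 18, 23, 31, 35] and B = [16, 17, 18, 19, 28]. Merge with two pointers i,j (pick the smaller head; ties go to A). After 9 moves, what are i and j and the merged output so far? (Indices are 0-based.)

i=0 j=0: A[i]=4<=B[j]=16 take 4, i++
i=1 j=0: A[i]=8<=B[j]=16 take 8, i++
i=2 j=0: A[i]=17>B[j]=16 take 16, j++
i=2 j=1: A[i]=17<=B[j]=17 take 17, i++
i=3 j=1: A[i]=18>B[j]=17 take 17, j++
i=3 j=2: A[i]=18<=B[j]=18 take 18, i++
i=4 j=2: A[i]=23>B[j]=18 take 18, j++
i=4 j=3: A[i]=23>B[j]=19 take 19, j++
i=4 j=4: A[i]=23<=B[j]=28 take 23, i++

i=5, j=4, merged so far=[4, 8, 16, 17, 17, 18, 18, 19, 23]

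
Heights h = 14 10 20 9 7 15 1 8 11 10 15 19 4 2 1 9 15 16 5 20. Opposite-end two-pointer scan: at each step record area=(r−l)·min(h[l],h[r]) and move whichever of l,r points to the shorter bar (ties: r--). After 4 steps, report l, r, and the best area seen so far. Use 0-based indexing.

l=2, r=17, best area=340

l=0 r=19: min(14,20)*19=266 best=266 *, l++
l=1 r=19: min(10,20)*18=180 best=266, l++
l=2 r=19: min(20,20)*17=340 best=340 *, r--
l=2 r=18: min(20,5)*16=80 best=340, r--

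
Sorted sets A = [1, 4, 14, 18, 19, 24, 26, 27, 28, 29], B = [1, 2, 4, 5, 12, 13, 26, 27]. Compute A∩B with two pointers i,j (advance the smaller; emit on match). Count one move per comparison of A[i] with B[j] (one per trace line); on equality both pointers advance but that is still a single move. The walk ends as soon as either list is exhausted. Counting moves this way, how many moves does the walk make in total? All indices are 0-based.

12 moves

[i=0,j=0] 1==1 emit → i++,j++
[i=1,j=1] 4>2 → j++
[i=1,j=2] 4==4 emit → i++,j++
[i=2,j=3] 14>5 → j++
[i=2,j=4] 14>12 → j++
[i=2,j=5] 14>13 → j++
[i=2,j=6] 14<26 → i++
[i=3,j=6] 18<26 → i++
[i=4,j=6] 19<26 → i++
[i=5,j=6] 24<26 → i++
[i=6,j=6] 26==26 emit → i++,j++
[i=7,j=7] 27==27 emit → i++,j++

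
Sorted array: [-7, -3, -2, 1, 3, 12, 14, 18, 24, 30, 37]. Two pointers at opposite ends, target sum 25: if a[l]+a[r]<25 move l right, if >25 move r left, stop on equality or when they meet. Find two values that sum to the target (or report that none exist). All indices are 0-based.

(1, 24)

l=0 r=10: -7+37=30 >25, r--
l=0 r=9: -7+30=23 <25, l++
l=1 r=9: -3+30=27 >25, r--
l=1 r=8: -3+24=21 <25, l++
l=2 r=8: -2+24=22 <25, l++
l=3 r=8: 1+24=25, found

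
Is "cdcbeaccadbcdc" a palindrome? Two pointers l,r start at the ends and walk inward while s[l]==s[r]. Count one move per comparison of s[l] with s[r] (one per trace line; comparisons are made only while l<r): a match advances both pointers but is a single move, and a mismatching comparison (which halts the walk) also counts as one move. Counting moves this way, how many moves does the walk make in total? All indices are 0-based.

[0,13] 'c'=='c' → l++,r--
[1,12] 'd'=='d' → l++,r--
[2,11] 'c'=='c' → l++,r--
[3,10] 'b'=='b' → l++,r--
[4,9] 'e'!='d' → stop

5 moves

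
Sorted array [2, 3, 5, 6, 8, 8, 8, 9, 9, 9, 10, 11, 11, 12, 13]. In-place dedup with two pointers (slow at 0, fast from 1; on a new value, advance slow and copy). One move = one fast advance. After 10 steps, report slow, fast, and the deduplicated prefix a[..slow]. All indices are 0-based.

slow=6, fast=11, prefix=[2, 3, 5, 6, 8, 9, 10]

slow=0 fast=1: a[fast]=3≠a[slow]=2 write a[1]=3, slow++,fast++
slow=1 fast=2: a[fast]=5≠a[slow]=3 write a[2]=5, slow++,fast++
slow=2 fast=3: a[fast]=6≠a[slow]=5 write a[3]=6, slow++,fast++
slow=3 fast=4: a[fast]=8≠a[slow]=6 write a[4]=8, slow++,fast++
slow=4 fast=5: a[fast]=8=a[slow] dup, fast++
slow=4 fast=6: a[fast]=8=a[slow] dup, fast++
slow=4 fast=7: a[fast]=9≠a[slow]=8 write a[5]=9, slow++,fast++
slow=5 fast=8: a[fast]=9=a[slow] dup, fast++
slow=5 fast=9: a[fast]=9=a[slow] dup, fast++
slow=5 fast=10: a[fast]=10≠a[slow]=9 write a[6]=10, slow++,fast++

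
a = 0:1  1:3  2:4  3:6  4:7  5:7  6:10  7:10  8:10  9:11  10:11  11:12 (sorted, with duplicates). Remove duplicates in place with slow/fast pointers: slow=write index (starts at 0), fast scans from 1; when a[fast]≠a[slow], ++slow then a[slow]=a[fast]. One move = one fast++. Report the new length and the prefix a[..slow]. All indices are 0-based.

slow=0 fast=1: a[fast]=3≠a[slow]=1 write a[1]=3, slow++,fast++
slow=1 fast=2: a[fast]=4≠a[slow]=3 write a[2]=4, slow++,fast++
slow=2 fast=3: a[fast]=6≠a[slow]=4 write a[3]=6, slow++,fast++
slow=3 fast=4: a[fast]=7≠a[slow]=6 write a[4]=7, slow++,fast++
slow=4 fast=5: a[fast]=7=a[slow] dup, fast++
slow=4 fast=6: a[fast]=10≠a[slow]=7 write a[5]=10, slow++,fast++
slow=5 fast=7: a[fast]=10=a[slow] dup, fast++
slow=5 fast=8: a[fast]=10=a[slow] dup, fast++
slow=5 fast=9: a[fast]=11≠a[slow]=10 write a[6]=11, slow++,fast++
slow=6 fast=10: a[fast]=11=a[slow] dup, fast++
slow=6 fast=11: a[fast]=12≠a[slow]=11 write a[7]=12, slow++,fast++

length 8; prefix = [1, 3, 4, 6, 7, 10, 11, 12]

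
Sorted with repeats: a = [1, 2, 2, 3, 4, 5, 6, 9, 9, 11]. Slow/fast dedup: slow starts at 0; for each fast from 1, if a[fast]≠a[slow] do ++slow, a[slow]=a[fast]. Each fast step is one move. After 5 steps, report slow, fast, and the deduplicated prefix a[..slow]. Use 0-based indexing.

(s=0,f=1) a[fast]=2≠a[slow]=1 write a[1]=2 → slow++,fast++
(s=1,f=2) a[fast]=2=a[slow] dup → fast++
(s=1,f=3) a[fast]=3≠a[slow]=2 write a[2]=3 → slow++,fast++
(s=2,f=4) a[fast]=4≠a[slow]=3 write a[3]=4 → slow++,fast++
(s=3,f=5) a[fast]=5≠a[slow]=4 write a[4]=5 → slow++,fast++

slow=4, fast=6, prefix=[1, 2, 3, 4, 5]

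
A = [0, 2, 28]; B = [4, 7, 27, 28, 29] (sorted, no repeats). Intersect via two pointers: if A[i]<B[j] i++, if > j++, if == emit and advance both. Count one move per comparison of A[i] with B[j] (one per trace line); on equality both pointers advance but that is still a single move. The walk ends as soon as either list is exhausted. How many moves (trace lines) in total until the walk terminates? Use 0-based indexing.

i=0 j=0: 0<4, i++
i=1 j=0: 2<4, i++
i=2 j=0: 28>4, j++
i=2 j=1: 28>7, j++
i=2 j=2: 28>27, j++
i=2 j=3: 28==28 emit, i++,j++

6 moves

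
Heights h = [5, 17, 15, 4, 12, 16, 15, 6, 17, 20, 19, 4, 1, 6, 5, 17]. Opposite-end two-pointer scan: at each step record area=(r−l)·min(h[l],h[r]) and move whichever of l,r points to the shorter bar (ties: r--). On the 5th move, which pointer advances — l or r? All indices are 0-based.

[0,15] min(5,17)*15=75 best=75 * → l++
[1,15] min(17,17)*14=238 best=238 * → r--
[1,14] min(17,5)*13=65 best=238 → r--
[1,13] min(17,6)*12=72 best=238 → r--
[1,12] min(17,1)*11=11 best=238 → r--

r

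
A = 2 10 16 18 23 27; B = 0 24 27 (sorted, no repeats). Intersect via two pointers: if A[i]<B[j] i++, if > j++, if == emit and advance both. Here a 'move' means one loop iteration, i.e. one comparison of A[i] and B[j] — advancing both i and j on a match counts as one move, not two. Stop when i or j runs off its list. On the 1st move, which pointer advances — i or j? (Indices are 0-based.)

i=0 j=0: 2>0, j++

j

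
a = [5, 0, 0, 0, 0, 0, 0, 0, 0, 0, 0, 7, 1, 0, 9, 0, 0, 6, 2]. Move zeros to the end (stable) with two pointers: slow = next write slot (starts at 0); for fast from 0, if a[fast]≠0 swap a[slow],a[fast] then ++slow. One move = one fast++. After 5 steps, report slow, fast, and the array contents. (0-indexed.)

slow=1, fast=5, a=[5, 0, 0, 0, 0, 0, 0, 0, 0, 0, 0, 7, 1, 0, 9, 0, 0, 6, 2]

(s=0,f=0) a[fast]=5≠0 swap→a[0]=5 → slow++,fast++
(s=1,f=1) a[fast]=0 → fast++
(s=1,f=2) a[fast]=0 → fast++
(s=1,f=3) a[fast]=0 → fast++
(s=1,f=4) a[fast]=0 → fast++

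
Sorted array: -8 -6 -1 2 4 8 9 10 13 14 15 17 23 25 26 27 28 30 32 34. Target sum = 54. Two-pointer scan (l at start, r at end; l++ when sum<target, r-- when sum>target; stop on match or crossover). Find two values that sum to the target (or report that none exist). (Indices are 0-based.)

[0,19] -8+34=26 <54 → l++
[1,19] -6+34=28 <54 → l++
[2,19] -1+34=33 <54 → l++
[3,19] 2+34=36 <54 → l++
[4,19] 4+34=38 <54 → l++
[5,19] 8+34=42 <54 → l++
[6,19] 9+34=43 <54 → l++
[7,19] 10+34=44 <54 → l++
[8,19] 13+34=47 <54 → l++
[9,19] 14+34=48 <54 → l++
[10,19] 15+34=49 <54 → l++
[11,19] 17+34=51 <54 → l++
[12,19] 23+34=57 >54 → r--
[12,18] 23+32=55 >54 → r--
[12,17] 23+30=53 <54 → l++
[13,17] 25+30=55 >54 → r--
[13,16] 25+28=53 <54 → l++
[14,16] 26+28=54 → found

(26, 28)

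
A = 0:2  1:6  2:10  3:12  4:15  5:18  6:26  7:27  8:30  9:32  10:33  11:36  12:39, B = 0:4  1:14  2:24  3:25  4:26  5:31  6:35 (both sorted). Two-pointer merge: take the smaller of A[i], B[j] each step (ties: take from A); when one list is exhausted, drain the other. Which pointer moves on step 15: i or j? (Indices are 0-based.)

i=0 j=0: A[i]=2<=B[j]=4 take 2, i++
i=1 j=0: A[i]=6>B[j]=4 take 4, j++
i=1 j=1: A[i]=6<=B[j]=14 take 6, i++
i=2 j=1: A[i]=10<=B[j]=14 take 10, i++
i=3 j=1: A[i]=12<=B[j]=14 take 12, i++
i=4 j=1: A[i]=15>B[j]=14 take 14, j++
i=4 j=2: A[i]=15<=B[j]=24 take 15, i++
i=5 j=2: A[i]=18<=B[j]=24 take 18, i++
i=6 j=2: A[i]=26>B[j]=24 take 24, j++
i=6 j=3: A[i]=26>B[j]=25 take 25, j++
i=6 j=4: A[i]=26<=B[j]=26 take 26, i++
i=7 j=4: A[i]=27>B[j]=26 take 26, j++
i=7 j=5: A[i]=27<=B[j]=31 take 27, i++
i=8 j=5: A[i]=30<=B[j]=31 take 30, i++
i=9 j=5: A[i]=32>B[j]=31 take 31, j++

j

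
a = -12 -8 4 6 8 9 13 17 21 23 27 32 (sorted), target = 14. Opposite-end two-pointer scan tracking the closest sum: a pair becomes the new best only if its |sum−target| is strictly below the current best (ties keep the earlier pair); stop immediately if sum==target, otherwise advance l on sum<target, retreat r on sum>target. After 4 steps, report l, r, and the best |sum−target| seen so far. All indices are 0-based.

l=1, r=8, best |Δ|=1

l=0 r=11: -12+32=20 d=6 *, r--
l=0 r=10: -12+27=15 d=1 *, r--
l=0 r=9: -12+23=11 d=3, l++
l=1 r=9: -8+23=15 d=1, r--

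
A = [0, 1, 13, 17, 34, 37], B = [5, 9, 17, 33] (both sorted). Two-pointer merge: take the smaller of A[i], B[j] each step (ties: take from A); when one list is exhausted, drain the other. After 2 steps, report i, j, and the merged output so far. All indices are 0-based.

[i=0,j=0] A[i]=0<=B[j]=5 take 0 → i++
[i=1,j=0] A[i]=1<=B[j]=5 take 1 → i++

i=2, j=0, merged so far=[0, 1]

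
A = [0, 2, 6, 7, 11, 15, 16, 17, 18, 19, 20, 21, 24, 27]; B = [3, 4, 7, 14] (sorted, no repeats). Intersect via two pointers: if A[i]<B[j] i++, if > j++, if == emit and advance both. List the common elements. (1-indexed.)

[i=1,j=1] 0<3 → i++
[i=2,j=1] 2<3 → i++
[i=3,j=1] 6>3 → j++
[i=3,j=2] 6>4 → j++
[i=3,j=3] 6<7 → i++
[i=4,j=3] 7==7 emit → i++,j++
[i=5,j=4] 11<14 → i++
[i=6,j=4] 15>14 → j++

intersection = [7]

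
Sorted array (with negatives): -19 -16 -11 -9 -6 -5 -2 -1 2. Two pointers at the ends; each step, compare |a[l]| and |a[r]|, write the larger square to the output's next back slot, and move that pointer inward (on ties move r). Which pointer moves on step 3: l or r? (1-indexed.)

l

[1,9] |-19|>|2| out[9]=361 → l++
[2,9] |-16|>|2| out[8]=256 → l++
[3,9] |-11|>|2| out[7]=121 → l++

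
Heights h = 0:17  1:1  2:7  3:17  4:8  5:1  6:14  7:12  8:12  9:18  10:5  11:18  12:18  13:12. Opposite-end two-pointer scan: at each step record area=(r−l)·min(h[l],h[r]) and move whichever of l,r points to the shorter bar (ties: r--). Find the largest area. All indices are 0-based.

max area = 204

[0,13] min(17,12)*13=156 best=156 * → r--
[0,12] min(17,18)*12=204 best=204 * → l++
[1,12] min(1,18)*11=11 best=204 → l++
[2,12] min(7,18)*10=70 best=204 → l++
[3,12] min(17,18)*9=153 best=204 → l++
[4,12] min(8,18)*8=64 best=204 → l++
[5,12] min(1,18)*7=7 best=204 → l++
[6,12] min(14,18)*6=84 best=204 → l++
[7,12] min(12,18)*5=60 best=204 → l++
[8,12] min(12,18)*4=48 best=204 → l++
[9,12] min(18,18)*3=54 best=204 → r--
[9,11] min(18,18)*2=36 best=204 → r--
[9,10] min(18,5)*1=5 best=204 → r--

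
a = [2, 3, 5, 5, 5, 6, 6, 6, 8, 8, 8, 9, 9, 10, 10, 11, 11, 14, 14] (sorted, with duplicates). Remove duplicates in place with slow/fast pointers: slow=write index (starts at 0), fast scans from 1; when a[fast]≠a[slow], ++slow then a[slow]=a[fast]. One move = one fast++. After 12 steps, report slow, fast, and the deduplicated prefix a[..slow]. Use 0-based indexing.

slow=0 fast=1: a[fast]=3≠a[slow]=2 write a[1]=3, slow++,fast++
slow=1 fast=2: a[fast]=5≠a[slow]=3 write a[2]=5, slow++,fast++
slow=2 fast=3: a[fast]=5=a[slow] dup, fast++
slow=2 fast=4: a[fast]=5=a[slow] dup, fast++
slow=2 fast=5: a[fast]=6≠a[slow]=5 write a[3]=6, slow++,fast++
slow=3 fast=6: a[fast]=6=a[slow] dup, fast++
slow=3 fast=7: a[fast]=6=a[slow] dup, fast++
slow=3 fast=8: a[fast]=8≠a[slow]=6 write a[4]=8, slow++,fast++
slow=4 fast=9: a[fast]=8=a[slow] dup, fast++
slow=4 fast=10: a[fast]=8=a[slow] dup, fast++
slow=4 fast=11: a[fast]=9≠a[slow]=8 write a[5]=9, slow++,fast++
slow=5 fast=12: a[fast]=9=a[slow] dup, fast++

slow=5, fast=13, prefix=[2, 3, 5, 6, 8, 9]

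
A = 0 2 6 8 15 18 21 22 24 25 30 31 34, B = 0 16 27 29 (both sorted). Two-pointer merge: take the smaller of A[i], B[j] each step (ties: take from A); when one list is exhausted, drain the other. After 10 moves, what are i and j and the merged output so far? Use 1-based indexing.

i=1 j=1: A[i]=0<=B[j]=0 take 0, i++
i=2 j=1: A[i]=2>B[j]=0 take 0, j++
i=2 j=2: A[i]=2<=B[j]=16 take 2, i++
i=3 j=2: A[i]=6<=B[j]=16 take 6, i++
i=4 j=2: A[i]=8<=B[j]=16 take 8, i++
i=5 j=2: A[i]=15<=B[j]=16 take 15, i++
i=6 j=2: A[i]=18>B[j]=16 take 16, j++
i=6 j=3: A[i]=18<=B[j]=27 take 18, i++
i=7 j=3: A[i]=21<=B[j]=27 take 21, i++
i=8 j=3: A[i]=22<=B[j]=27 take 22, i++

i=9, j=3, merged so far=[0, 0, 2, 6, 8, 15, 16, 18, 21, 22]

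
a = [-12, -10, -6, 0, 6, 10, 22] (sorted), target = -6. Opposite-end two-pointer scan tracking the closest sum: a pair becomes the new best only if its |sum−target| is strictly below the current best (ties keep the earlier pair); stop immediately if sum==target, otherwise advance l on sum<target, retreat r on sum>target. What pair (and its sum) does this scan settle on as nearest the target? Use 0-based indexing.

pair (-12, 6) with sum -6 (|Δ|=0)

[0,6] -12+22=10 d=16 * → r--
[0,5] -12+10=-2 d=4 * → r--
[0,4] -12+6=-6 d=0 * → stop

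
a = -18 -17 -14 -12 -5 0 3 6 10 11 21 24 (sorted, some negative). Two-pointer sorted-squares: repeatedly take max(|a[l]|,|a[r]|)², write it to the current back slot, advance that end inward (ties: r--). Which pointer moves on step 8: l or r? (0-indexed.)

r

l=0 r=11: |-18|<=|24| out[11]=576, r--
l=0 r=10: |-18|<=|21| out[10]=441, r--
l=0 r=9: |-18|>|11| out[9]=324, l++
l=1 r=9: |-17|>|11| out[8]=289, l++
l=2 r=9: |-14|>|11| out[7]=196, l++
l=3 r=9: |-12|>|11| out[6]=144, l++
l=4 r=9: |-5|<=|11| out[5]=121, r--
l=4 r=8: |-5|<=|10| out[4]=100, r--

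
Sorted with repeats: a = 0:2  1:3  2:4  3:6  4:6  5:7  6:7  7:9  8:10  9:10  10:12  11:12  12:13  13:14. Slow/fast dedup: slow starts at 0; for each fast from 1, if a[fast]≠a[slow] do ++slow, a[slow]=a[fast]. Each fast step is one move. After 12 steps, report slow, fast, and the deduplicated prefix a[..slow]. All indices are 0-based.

(s=0,f=1) a[fast]=3≠a[slow]=2 write a[1]=3 → slow++,fast++
(s=1,f=2) a[fast]=4≠a[slow]=3 write a[2]=4 → slow++,fast++
(s=2,f=3) a[fast]=6≠a[slow]=4 write a[3]=6 → slow++,fast++
(s=3,f=4) a[fast]=6=a[slow] dup → fast++
(s=3,f=5) a[fast]=7≠a[slow]=6 write a[4]=7 → slow++,fast++
(s=4,f=6) a[fast]=7=a[slow] dup → fast++
(s=4,f=7) a[fast]=9≠a[slow]=7 write a[5]=9 → slow++,fast++
(s=5,f=8) a[fast]=10≠a[slow]=9 write a[6]=10 → slow++,fast++
(s=6,f=9) a[fast]=10=a[slow] dup → fast++
(s=6,f=10) a[fast]=12≠a[slow]=10 write a[7]=12 → slow++,fast++
(s=7,f=11) a[fast]=12=a[slow] dup → fast++
(s=7,f=12) a[fast]=13≠a[slow]=12 write a[8]=13 → slow++,fast++

slow=8, fast=13, prefix=[2, 3, 4, 6, 7, 9, 10, 12, 13]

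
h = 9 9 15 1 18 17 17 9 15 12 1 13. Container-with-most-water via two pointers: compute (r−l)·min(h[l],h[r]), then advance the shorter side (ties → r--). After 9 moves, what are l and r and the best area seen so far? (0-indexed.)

l=4, r=6, best area=117

[0,11] min(9,13)*11=99 best=99 * → l++
[1,11] min(9,13)*10=90 best=99 → l++
[2,11] min(15,13)*9=117 best=117 * → r--
[2,10] min(15,1)*8=8 best=117 → r--
[2,9] min(15,12)*7=84 best=117 → r--
[2,8] min(15,15)*6=90 best=117 → r--
[2,7] min(15,9)*5=45 best=117 → r--
[2,6] min(15,17)*4=60 best=117 → l++
[3,6] min(1,17)*3=3 best=117 → l++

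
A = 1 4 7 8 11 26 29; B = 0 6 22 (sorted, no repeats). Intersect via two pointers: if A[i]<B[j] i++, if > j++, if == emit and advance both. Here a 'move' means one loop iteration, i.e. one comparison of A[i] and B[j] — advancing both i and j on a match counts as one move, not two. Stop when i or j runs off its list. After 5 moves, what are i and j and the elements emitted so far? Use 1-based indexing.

i=4, j=3, emitted=[]

[i=1,j=1] 1>0 → j++
[i=1,j=2] 1<6 → i++
[i=2,j=2] 4<6 → i++
[i=3,j=2] 7>6 → j++
[i=3,j=3] 7<22 → i++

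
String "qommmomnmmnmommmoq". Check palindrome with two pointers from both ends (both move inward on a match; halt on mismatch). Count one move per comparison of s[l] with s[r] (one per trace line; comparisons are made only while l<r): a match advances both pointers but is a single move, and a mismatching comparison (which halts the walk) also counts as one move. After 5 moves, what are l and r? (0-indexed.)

[0,17] 'q'=='q' → l++,r--
[1,16] 'o'=='o' → l++,r--
[2,15] 'm'=='m' → l++,r--
[3,14] 'm'=='m' → l++,r--
[4,13] 'm'=='m' → l++,r--

l=5, r=12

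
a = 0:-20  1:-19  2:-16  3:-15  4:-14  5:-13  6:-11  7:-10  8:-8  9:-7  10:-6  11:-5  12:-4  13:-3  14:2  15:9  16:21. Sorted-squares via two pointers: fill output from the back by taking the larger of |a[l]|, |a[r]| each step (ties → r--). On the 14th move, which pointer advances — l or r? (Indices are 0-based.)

[0,16] |-20|<=|21| out[16]=441 → r--
[0,15] |-20|>|9| out[15]=400 → l++
[1,15] |-19|>|9| out[14]=361 → l++
[2,15] |-16|>|9| out[13]=256 → l++
[3,15] |-15|>|9| out[12]=225 → l++
[4,15] |-14|>|9| out[11]=196 → l++
[5,15] |-13|>|9| out[10]=169 → l++
[6,15] |-11|>|9| out[9]=121 → l++
[7,15] |-10|>|9| out[8]=100 → l++
[8,15] |-8|<=|9| out[7]=81 → r--
[8,14] |-8|>|2| out[6]=64 → l++
[9,14] |-7|>|2| out[5]=49 → l++
[10,14] |-6|>|2| out[4]=36 → l++
[11,14] |-5|>|2| out[3]=25 → l++

l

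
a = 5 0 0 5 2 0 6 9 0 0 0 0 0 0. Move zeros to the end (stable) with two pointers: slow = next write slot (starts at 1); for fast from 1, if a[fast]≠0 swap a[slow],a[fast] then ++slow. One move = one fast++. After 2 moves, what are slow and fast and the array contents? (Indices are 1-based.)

(s=1,f=1) a[fast]=5≠0 swap→a[1]=5 → slow++,fast++
(s=2,f=2) a[fast]=0 → fast++

slow=2, fast=3, a=[5, 0, 0, 5, 2, 0, 6, 9, 0, 0, 0, 0, 0, 0]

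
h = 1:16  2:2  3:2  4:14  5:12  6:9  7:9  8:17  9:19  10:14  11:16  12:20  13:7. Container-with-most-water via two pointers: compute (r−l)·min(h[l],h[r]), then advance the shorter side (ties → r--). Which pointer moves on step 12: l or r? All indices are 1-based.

l

l=1 r=13: min(16,7)*12=84 best=84 *, r--
l=1 r=12: min(16,20)*11=176 best=176 *, l++
l=2 r=12: min(2,20)*10=20 best=176, l++
l=3 r=12: min(2,20)*9=18 best=176, l++
l=4 r=12: min(14,20)*8=112 best=176, l++
l=5 r=12: min(12,20)*7=84 best=176, l++
l=6 r=12: min(9,20)*6=54 best=176, l++
l=7 r=12: min(9,20)*5=45 best=176, l++
l=8 r=12: min(17,20)*4=68 best=176, l++
l=9 r=12: min(19,20)*3=57 best=176, l++
l=10 r=12: min(14,20)*2=28 best=176, l++
l=11 r=12: min(16,20)*1=16 best=176, l++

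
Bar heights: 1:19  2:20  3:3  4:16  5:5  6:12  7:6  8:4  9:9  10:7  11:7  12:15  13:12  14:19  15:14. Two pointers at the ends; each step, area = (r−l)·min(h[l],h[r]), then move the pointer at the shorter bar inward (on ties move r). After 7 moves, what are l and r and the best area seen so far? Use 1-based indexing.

l=1, r=8, best area=247

l=1 r=15: min(19,14)*14=196 best=196 *, r--
l=1 r=14: min(19,19)*13=247 best=247 *, r--
l=1 r=13: min(19,12)*12=144 best=247, r--
l=1 r=12: min(19,15)*11=165 best=247, r--
l=1 r=11: min(19,7)*10=70 best=247, r--
l=1 r=10: min(19,7)*9=63 best=247, r--
l=1 r=9: min(19,9)*8=72 best=247, r--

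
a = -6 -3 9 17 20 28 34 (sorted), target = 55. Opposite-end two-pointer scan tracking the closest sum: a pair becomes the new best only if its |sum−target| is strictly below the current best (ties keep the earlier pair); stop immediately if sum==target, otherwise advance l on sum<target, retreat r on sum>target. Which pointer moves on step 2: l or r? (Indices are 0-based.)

l

l=0 r=6: -6+34=28 d=27 *, l++
l=1 r=6: -3+34=31 d=24 *, l++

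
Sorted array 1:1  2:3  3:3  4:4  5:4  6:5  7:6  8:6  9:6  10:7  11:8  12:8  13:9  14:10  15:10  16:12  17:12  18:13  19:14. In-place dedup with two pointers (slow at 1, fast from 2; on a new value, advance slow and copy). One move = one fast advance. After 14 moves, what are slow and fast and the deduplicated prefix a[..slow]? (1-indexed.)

slow=9, fast=16, prefix=[1, 3, 4, 5, 6, 7, 8, 9, 10]

slow=1 fast=2: a[fast]=3≠a[slow]=1 write a[2]=3, slow++,fast++
slow=2 fast=3: a[fast]=3=a[slow] dup, fast++
slow=2 fast=4: a[fast]=4≠a[slow]=3 write a[3]=4, slow++,fast++
slow=3 fast=5: a[fast]=4=a[slow] dup, fast++
slow=3 fast=6: a[fast]=5≠a[slow]=4 write a[4]=5, slow++,fast++
slow=4 fast=7: a[fast]=6≠a[slow]=5 write a[5]=6, slow++,fast++
slow=5 fast=8: a[fast]=6=a[slow] dup, fast++
slow=5 fast=9: a[fast]=6=a[slow] dup, fast++
slow=5 fast=10: a[fast]=7≠a[slow]=6 write a[6]=7, slow++,fast++
slow=6 fast=11: a[fast]=8≠a[slow]=7 write a[7]=8, slow++,fast++
slow=7 fast=12: a[fast]=8=a[slow] dup, fast++
slow=7 fast=13: a[fast]=9≠a[slow]=8 write a[8]=9, slow++,fast++
slow=8 fast=14: a[fast]=10≠a[slow]=9 write a[9]=10, slow++,fast++
slow=9 fast=15: a[fast]=10=a[slow] dup, fast++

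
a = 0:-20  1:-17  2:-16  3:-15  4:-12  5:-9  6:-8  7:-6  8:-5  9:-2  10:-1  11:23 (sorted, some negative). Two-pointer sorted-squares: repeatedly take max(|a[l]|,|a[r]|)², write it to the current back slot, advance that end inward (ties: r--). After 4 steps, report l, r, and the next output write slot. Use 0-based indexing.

l=3, r=10, next write slot=7

l=0 r=11: |-20|<=|23| out[11]=529, r--
l=0 r=10: |-20|>|-1| out[10]=400, l++
l=1 r=10: |-17|>|-1| out[9]=289, l++
l=2 r=10: |-16|>|-1| out[8]=256, l++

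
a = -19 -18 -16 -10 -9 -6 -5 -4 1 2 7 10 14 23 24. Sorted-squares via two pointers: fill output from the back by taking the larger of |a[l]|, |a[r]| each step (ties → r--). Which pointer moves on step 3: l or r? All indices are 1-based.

l

l=1 r=15: |-19|<=|24| out[15]=576, r--
l=1 r=14: |-19|<=|23| out[14]=529, r--
l=1 r=13: |-19|>|14| out[13]=361, l++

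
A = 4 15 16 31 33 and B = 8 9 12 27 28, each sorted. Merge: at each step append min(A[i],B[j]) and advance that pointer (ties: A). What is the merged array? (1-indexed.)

[4, 8, 9, 12, 15, 16, 27, 28, 31, 33]

[i=1,j=1] A[i]=4<=B[j]=8 take 4 → i++
[i=2,j=1] A[i]=15>B[j]=8 take 8 → j++
[i=2,j=2] A[i]=15>B[j]=9 take 9 → j++
[i=2,j=3] A[i]=15>B[j]=12 take 12 → j++
[i=2,j=4] A[i]=15<=B[j]=27 take 15 → i++
[i=3,j=4] A[i]=16<=B[j]=27 take 16 → i++
[i=4,j=4] A[i]=31>B[j]=27 take 27 → j++
[i=4,j=5] A[i]=31>B[j]=28 take 28 → j++
[i=4,j=6] B done, take A[i]=31 → i++
[i=5,j=6] B done, take A[i]=33 → i++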